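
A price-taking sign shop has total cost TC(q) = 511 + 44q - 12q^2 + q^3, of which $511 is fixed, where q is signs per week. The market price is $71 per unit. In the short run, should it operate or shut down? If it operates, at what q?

From TC, MC = TC'(q) = 44 - 24q + 3q^2 and AVC = VC/q = 44 - 12q + q^2.
AVC is minimized where dAVC/dq = -12 + 2q = 0, at q = 6; min AVC = 44 - 12·6 + 6^2 = $8.
P = $71 exceeds min AVC = $8, so the firm stays open.
P = MC gives -27 - 24q + 3q^2 = 0, with roots -1 and 9. Take the larger (rising MC): q* = 9.
Check: AVC at q = 9 is $17 ≤ P, so revenue covers variable cost.
Profit = P·q − TC = 71·9 − 664 = -$25, a loss, but smaller than the $511 fixed cost the firm would lose by shutting down.

Produce at q = 9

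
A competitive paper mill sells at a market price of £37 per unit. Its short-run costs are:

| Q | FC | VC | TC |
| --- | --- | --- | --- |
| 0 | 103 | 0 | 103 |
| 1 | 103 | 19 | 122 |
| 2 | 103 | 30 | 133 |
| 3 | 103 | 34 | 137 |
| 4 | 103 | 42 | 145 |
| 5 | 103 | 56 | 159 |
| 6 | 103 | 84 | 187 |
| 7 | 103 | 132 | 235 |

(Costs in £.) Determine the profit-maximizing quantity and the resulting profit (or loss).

Q = 6; profit = £35

Profit at each row (π = 37Q − TC): Q=0: -103; Q=1: -85; Q=2: -59; Q=3: -26; Q=4: 3; Q=5: 26; Q=6: 35; Q=7: 24.
Profit is maximized at Q = 6. AVC there is 84/6 = £14 ≤ P, so producing beats shutting down (which would give -£103).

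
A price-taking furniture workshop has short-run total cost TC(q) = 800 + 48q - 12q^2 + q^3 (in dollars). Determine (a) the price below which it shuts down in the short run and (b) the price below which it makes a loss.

Shutdown price = min AVC. AVC = 48 - 12q + q^2, with vertex at q = 6 and minimum $12.
ATC = 800/q + 48 - 12q + q^2. Setting dATC/dq = −800/q^2 − 12 + 2q = 0 gives q = 10 (since 2·10^3 − 12·10^2 = 800).
min ATC = 800/10 + 48 − 12·10 + 10^2 = $108. That is the break-even price.
Between these two prices the firm operates at a loss; above $108 it earns a profit.

Shutdown price = $12; break-even price = $108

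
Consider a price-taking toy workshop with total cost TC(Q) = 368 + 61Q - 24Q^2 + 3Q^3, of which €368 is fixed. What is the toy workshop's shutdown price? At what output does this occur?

€13 per unit, at Q = 4

Short-run supply begins at min AVC. From VC = 61Q - 24Q^2 + 3Q^3, AVC = 61 - 24Q + 3Q^2.
At the minimum of AVC, MC = AVC. MC = 61 - 48Q + 9Q^2; setting MC = AVC gives 6Q^2 - 24Q = 0, so Q = 4. min AVC = 13.
For P < €13 the firm produces nothing.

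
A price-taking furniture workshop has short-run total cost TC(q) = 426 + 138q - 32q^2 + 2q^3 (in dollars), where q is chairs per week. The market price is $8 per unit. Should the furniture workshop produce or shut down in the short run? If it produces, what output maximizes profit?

Shut down

Strip out fixed cost: VC = 138q - 32q^2 + 2q^3. Then AVC = 138 - 32q + 2q^2 and MC = 138 - 64q + 6q^2.
AVC hits its minimum where MC = AVC, at q = 8, giving min AVC = 138 - 32·8 + 2·8^2 = $10.
With P < min AVC ($8 < $10), every unit sold adds to the loss.
The firm minimizes its loss by shutting down and losing only its fixed cost of $426.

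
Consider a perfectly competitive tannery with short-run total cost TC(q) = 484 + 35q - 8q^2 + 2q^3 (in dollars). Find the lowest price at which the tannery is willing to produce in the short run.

The shutdown price is the minimum of AVC. VC = 35q - 8q^2 + 2q^3, so AVC = 35 - 8q + 2q^2.
At the minimum of AVC, MC = AVC. MC = 35 - 16q + 6q^2; setting MC = AVC gives 4q^2 - 8q = 0, so q = 2. min AVC = 27.
The firm shuts down for any P below $27.

$27 per unit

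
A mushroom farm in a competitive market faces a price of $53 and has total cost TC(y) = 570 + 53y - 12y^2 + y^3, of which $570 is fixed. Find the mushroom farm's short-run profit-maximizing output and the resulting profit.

Profit = -$314 at y = 8

AVC = 53 - 12y + y^2; min AVC = $17 at y = 6. Since P = $53 ≥ min AVC, the firm produces.
MC = 53 - 24y + 3y^2. Setting P = MC and taking the root on the rising branch gives y* = 8.
TR = 53·8 = 424. TC = 570 + 168 = 738. Profit = 424 − 738 = -$314.
By producing, the firm covers all variable cost plus $256 of fixed cost; shutting down would lose the full $570.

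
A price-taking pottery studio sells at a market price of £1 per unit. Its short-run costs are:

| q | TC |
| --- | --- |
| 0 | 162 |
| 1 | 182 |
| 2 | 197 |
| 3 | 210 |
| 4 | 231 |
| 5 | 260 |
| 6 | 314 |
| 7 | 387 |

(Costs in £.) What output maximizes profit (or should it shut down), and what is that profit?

Profit at each row (π = 1q − TC): q=0: -162; q=1: -181; q=2: -195; q=3: -207; q=4: -227; q=5: -255; q=6: -308; q=7: -380.
Profit is highest at q = 0. Equivalently, the lowest AVC in the table is 48/3 ≈ £16 at q = 3, and P = £1 falls below it — price never covers variable cost, so the firm shuts down and loses only its fixed cost.

q = 0 (shut down); profit = -£162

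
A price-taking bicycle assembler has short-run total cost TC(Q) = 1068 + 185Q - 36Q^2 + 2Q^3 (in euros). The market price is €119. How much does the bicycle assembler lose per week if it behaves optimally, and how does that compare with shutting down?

Profit = -€100 at Q = 11

AVC = 185 - 36Q + 2Q^2; min AVC = €23 at Q = 9. Since P = €119 ≥ min AVC, the firm produces.
With MC = 185 - 72Q + 6Q^2, P = MC on the upward-sloping part at Q* = 11.
TR = 119·11 = 1309. TC = 1068 + 341 = 1409. Profit = 1309 − 1409 = -€100.
That loss of €100 beats the €1068 the firm would lose by shutting down; producing recovers €968 of fixed cost.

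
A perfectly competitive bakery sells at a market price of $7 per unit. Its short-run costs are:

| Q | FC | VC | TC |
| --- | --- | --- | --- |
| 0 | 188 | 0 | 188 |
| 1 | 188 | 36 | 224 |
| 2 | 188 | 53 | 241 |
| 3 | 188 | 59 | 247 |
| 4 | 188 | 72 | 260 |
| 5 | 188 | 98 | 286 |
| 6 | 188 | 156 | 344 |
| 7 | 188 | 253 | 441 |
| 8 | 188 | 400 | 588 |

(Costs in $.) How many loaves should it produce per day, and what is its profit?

Q = 0 (shut down); profit = -$188

Compute π = P·Q − TC at each output: Q=0: -188; Q=1: -217; Q=2: -227; Q=3: -226; Q=4: -232; Q=5: -251; Q=6: -302; Q=7: -392; Q=8: -532.
Profit is highest at Q = 0. Equivalently, the lowest AVC in the table is 72/4 ≈ $18 at Q = 4, and P = $7 falls below it — price never covers variable cost, so the firm shuts down and loses only its fixed cost.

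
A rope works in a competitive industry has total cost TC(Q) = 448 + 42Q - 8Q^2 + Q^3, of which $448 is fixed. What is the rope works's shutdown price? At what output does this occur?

$26 per unit, at Q = 4

Short-run supply begins at min AVC. From VC = 42Q - 8Q^2 + Q^3, AVC = 42 - 8Q + Q^2.
At the minimum of AVC, MC = AVC. MC = 42 - 16Q + 3Q^2; setting MC = AVC gives 2Q^2 - 8Q = 0, so Q = 4. min AVC = 26.
So the shutdown price is $26.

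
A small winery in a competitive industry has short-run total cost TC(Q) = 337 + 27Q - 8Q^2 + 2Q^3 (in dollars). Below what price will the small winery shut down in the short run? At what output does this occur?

$19 per unit, at Q = 2

Short-run supply begins at min AVC. From VC = 27Q - 8Q^2 + 2Q^3, AVC = 27 - 8Q + 2Q^2.
dAVC/dQ = -8 + 4Q = 0 gives Q = 2. min AVC = 27 - 8·2 + 2·2^2 = 19.
So the shutdown price is $19.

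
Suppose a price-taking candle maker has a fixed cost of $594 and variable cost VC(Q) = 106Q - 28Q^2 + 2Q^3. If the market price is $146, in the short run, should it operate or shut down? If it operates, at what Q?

Produce at Q = 10

Strip out fixed cost: VC = 106Q - 28Q^2 + 2Q^3. Then AVC = 106 - 28Q + 2Q^2 and MC = 106 - 56Q + 6Q^2.
AVC is minimized where dAVC/dQ = -28 + 4Q = 0, at Q = 7; min AVC = 106 - 28·7 + 2·7^2 = $8.
Because $146 ≥ $8, revenue can cover variable cost; the firm operates.
Set P = MC: 146 = 106 - 56Q + 6Q^2 → -40 - 56Q + 6Q^2 = 0. The roots are Q = -2/3 and Q = 10; the profit-maximizing output is on the rising part of MC, so Q* = 10.
Check: AVC at Q = 10 is $26 ≤ P, so revenue covers variable cost.
Profit = P·Q − TC = 146·10 − 854 = $606.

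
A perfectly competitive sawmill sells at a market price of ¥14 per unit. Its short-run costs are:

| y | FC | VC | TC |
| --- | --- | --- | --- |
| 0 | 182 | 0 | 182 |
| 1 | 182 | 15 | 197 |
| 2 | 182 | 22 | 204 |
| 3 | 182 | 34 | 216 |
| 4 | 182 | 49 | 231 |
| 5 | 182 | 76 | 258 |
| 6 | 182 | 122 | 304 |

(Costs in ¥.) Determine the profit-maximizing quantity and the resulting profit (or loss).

Compute π = P·y − TC at each output: y=0: -182; y=1: -183; y=2: -176; y=3: -174; y=4: -175; y=5: -188; y=6: -220.
Profit is maximized at y = 3. AVC there is 34/3 = ¥11.33 ≤ P, so producing beats shutting down (which would give -¥182).

y = 3; profit = -¥174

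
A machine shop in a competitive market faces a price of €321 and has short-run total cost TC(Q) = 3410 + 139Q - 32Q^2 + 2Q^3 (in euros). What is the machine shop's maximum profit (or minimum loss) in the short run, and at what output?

AVC = 139 - 32Q + 2Q^2 has its minimum €11 at Q = 8; price €321 clears that bar, so the firm operates.
With MC = 139 - 64Q + 6Q^2, P = MC on the upward-sloping part at Q* = 13.
TR = 321·13 = 4173. TC = 3410 + 793 = 4203. Profit = 4173 − 4203 = -€30.
By producing, the firm covers all variable cost plus €3380 of fixed cost; shutting down would lose the full €3410.

Profit = -€30 at Q = 13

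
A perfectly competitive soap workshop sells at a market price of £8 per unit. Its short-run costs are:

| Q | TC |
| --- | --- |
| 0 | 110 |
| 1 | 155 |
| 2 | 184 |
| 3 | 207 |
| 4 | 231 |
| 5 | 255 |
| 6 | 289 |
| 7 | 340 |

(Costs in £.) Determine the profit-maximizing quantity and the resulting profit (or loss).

Compute π = P·Q − TC at each output: Q=0: -110; Q=1: -147; Q=2: -168; Q=3: -183; Q=4: -199; Q=5: -215; Q=6: -241; Q=7: -284.
Profit is highest at Q = 0. Equivalently, the lowest AVC in the table is 145/5 ≈ £29 at Q = 5, and P = £8 falls below it — price never covers variable cost, so the firm shuts down and loses only its fixed cost.

Q = 0 (shut down); profit = -£110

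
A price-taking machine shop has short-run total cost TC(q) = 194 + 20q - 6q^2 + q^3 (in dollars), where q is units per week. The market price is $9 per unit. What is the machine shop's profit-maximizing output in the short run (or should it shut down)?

Shut down

Variable cost is VC = 20q - 6q^2 + q^3, so AVC = VC/q = 20 - 6q + q^2 and MC = dTC/dq = 20 - 12q + 3q^2.
AVC hits its minimum where MC = AVC, at q = 3, giving min AVC = 20 - 6·3 + 3^2 = $11.
Since P = $9 < min AVC = $11, price fails to cover variable cost at any output.
Best response: produce nothing and absorb the $194 fixed cost.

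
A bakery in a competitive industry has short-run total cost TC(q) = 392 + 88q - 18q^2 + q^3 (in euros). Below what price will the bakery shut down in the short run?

The firm shuts down when price falls below the minimum of average variable cost. AVC = VC/q = 88 - 18q + q^2.
dAVC/dq = -18 + 2q = 0 gives q = 9. min AVC = 88 - 18·9 + 9^2 = 7.
So the shutdown price is €7.

€7 per unit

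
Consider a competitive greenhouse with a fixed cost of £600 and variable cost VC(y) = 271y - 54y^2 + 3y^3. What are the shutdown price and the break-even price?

Shutdown price = min AVC. AVC = 271 - 54y + 3y^2, with vertex at y = 9 and minimum £28.
ATC = 600/y + 271 - 54y + 3y^2. Setting dATC/dy = −600/y^2 − 54 + 6y = 0 gives y = 10 (since 6·10^3 − 54·10^2 = 600).
min ATC = 600/10 + 271 − 54·10 + 3·10^2 = £91. That is the break-even price.
For £28 ≤ P < £91 the firm produces at a loss; below £28 it shuts down.

Shutdown price = £28; break-even price = £91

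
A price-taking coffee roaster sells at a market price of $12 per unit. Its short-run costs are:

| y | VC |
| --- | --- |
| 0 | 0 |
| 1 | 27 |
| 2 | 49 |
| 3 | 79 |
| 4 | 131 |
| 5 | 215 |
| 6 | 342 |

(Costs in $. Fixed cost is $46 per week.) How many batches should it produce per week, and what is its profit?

y = 0 (shut down); profit = -$46

Compute π = P·y − TC at each output: y=0: -46; y=1: -61; y=2: -71; y=3: -89; y=4: -129; y=5: -201; y=6: -316.
Profit is highest at y = 0. Equivalently, the lowest AVC in the table is 49/2 ≈ $24.50 at y = 2, and P = $12 falls below it — price never covers variable cost, so the firm shuts down and loses only its fixed cost.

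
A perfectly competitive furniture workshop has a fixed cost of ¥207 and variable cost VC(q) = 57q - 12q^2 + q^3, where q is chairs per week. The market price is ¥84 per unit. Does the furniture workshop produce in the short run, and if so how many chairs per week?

Variable cost is VC = 57q - 12q^2 + q^3, so AVC = VC/q = 57 - 12q + q^2 and MC = dTC/dq = 57 - 24q + 3q^2.
AVC is minimized where dAVC/dq = -12 + 2q = 0, at q = 6; min AVC = 57 - 12·6 + 6^2 = ¥21.
Because ¥84 ≥ ¥21, revenue can cover variable cost; the firm operates.
Set P = MC: 84 = 57 - 24q + 3q^2 → -27 - 24q + 3q^2 = 0. The roots are q = -1 and q = 9; the profit-maximizing output is on the rising part of MC, so q* = 9.
Check: AVC at q = 9 is ¥30 ≤ P, so revenue covers variable cost.
Profit = P·q − TC = 84·9 − 477 = ¥279.

Produce at q = 9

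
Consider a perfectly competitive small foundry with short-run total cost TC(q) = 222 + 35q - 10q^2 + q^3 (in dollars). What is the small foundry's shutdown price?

Short-run supply begins at min AVC. From VC = 35q - 10q^2 + q^3, AVC = 35 - 10q + q^2.
dAVC/dq = -10 + 2q = 0 gives q = 5. min AVC = 35 - 10·5 + 5^2 = 10.
The firm shuts down for any P below $10.

$10 per unit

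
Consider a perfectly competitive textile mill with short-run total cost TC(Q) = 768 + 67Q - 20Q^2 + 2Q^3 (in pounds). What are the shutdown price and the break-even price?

Shutdown price = £17; break-even price = £131

AVC = 67 - 20Q + 2Q^2; minimized at Q = 5, giving min AVC = £17. That is the shutdown price.
ATC = 768/Q + 67 - 20Q + 2Q^2. Setting dATC/dQ = −768/Q^2 − 20 + 4Q = 0 gives Q = 8 (since 4·8^3 − 20·8^2 = 768).
min ATC = 768/8 + 67 − 20·8 + 2·8^2 = £131. That is the break-even price.
Between these two prices the firm operates at a loss; above £131 it earns a profit.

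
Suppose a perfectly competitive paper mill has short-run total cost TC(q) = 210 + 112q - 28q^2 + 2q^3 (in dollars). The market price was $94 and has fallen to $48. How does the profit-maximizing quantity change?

Output falls from 9 to 8

MC = 112 - 56q + 6q^2; the shutdown threshold is min AVC = $14 (at q = 7).
At P = $94 ≥ min AVC, set P = MC on the rising branch: q = 9.
At P = $48 ≥ min AVC, set P = MC: q = 8. The firm stays open but cuts output.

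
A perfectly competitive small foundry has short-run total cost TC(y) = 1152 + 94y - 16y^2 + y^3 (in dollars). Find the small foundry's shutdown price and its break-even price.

AVC = 94 - 16y + y^2; minimized at y = 8, giving min AVC = $30. That is the shutdown price.
ATC = 1152/y + 94 - 16y + y^2. Setting dATC/dy = −1152/y^2 − 16 + 2y = 0 gives y = 12 (since 2·12^3 − 16·12^2 = 1152).
min ATC = 1152/12 + 94 − 16·12 + 12^2 = $142. That is the break-even price.
Between these two prices the firm operates at a loss; above $142 it earns a profit.

Shutdown price = $30; break-even price = $142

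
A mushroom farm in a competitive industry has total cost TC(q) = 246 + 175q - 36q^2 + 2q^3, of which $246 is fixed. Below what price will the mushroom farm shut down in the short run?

The shutdown price is the minimum of AVC. VC = 175q - 36q^2 + 2q^3, so AVC = 175 - 36q + 2q^2.
At the minimum of AVC, MC = AVC. MC = 175 - 72q + 6q^2; setting MC = AVC gives 4q^2 - 36q = 0, so q = 9. min AVC = 13.
For P < $13 the firm produces nothing.

$13 per unit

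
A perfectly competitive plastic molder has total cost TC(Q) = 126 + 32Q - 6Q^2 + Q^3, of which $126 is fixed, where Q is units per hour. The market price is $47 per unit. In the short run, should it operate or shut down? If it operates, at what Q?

Produce at Q = 5

Strip out fixed cost: VC = 32Q - 6Q^2 + Q^3. Then AVC = 32 - 6Q + Q^2 and MC = 32 - 12Q + 3Q^2.
The AVC parabola has its vertex at Q = 6/2 = 3, where AVC = 32 - 6·3 + 3^2 = $23.
Since P = $47 ≥ min AVC = $23, price covers variable cost and the firm should produce.
Set P = MC: 47 = 32 - 12Q + 3Q^2 → -15 - 12Q + 3Q^2 = 0. The roots are Q = -1 and Q = 5; the profit-maximizing output is on the rising part of MC, so Q* = 5.
Check: AVC at Q = 5 is $27 ≤ P, so revenue covers variable cost.
Profit = P·Q − TC = 47·5 − 261 = -$26, a loss, but smaller than the $126 fixed cost the firm would lose by shutting down.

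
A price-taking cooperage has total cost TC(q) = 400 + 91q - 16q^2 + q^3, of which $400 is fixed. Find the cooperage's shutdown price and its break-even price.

Shutdown price = $27; break-even price = $71

AVC = 91 - 16q + q^2; minimized at q = 8, giving min AVC = $27. That is the shutdown price.
ATC = 400/q + 91 - 16q + q^2. Setting dATC/dq = −400/q^2 − 16 + 2q = 0 gives q = 10 (since 2·10^3 − 16·10^2 = 400).
min ATC = 400/10 + 91 − 16·10 + 10^2 = $71. That is the break-even price.
For $27 ≤ P < $71 the firm produces at a loss; below $27 it shuts down.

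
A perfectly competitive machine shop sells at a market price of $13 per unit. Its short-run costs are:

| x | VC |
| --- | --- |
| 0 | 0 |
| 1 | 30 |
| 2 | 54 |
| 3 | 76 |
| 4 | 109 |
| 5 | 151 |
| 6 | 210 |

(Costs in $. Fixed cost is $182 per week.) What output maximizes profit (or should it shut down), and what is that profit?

Compute π = P·x − TC at each output: x=0: -182; x=1: -199; x=2: -210; x=3: -219; x=4: -239; x=5: -268; x=6: -314.
Profit is highest at x = 0. Equivalently, the lowest AVC in the table is 76/3 ≈ $25.33 at x = 3, and P = $13 falls below it — price never covers variable cost, so the firm shuts down and loses only its fixed cost.

x = 0 (shut down); profit = -$182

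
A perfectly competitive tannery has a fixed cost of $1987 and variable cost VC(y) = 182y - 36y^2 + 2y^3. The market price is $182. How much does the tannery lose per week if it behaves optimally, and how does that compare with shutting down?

AVC = 182 - 36y + 2y^2 has its minimum $20 at y = 9; price $182 clears that bar, so the firm operates.
MC = 182 - 72y + 6y^2. Setting P = MC and taking the root on the rising branch gives y* = 12.
TR = 182·12 = 2184. TC = 1987 + 456 = 2443. Profit = 2184 − 2443 = -$259.
Shutting down would mean losing the fixed cost of $1987, so operating at a loss of $259 is better by $1728.

Profit = -$259 at y = 12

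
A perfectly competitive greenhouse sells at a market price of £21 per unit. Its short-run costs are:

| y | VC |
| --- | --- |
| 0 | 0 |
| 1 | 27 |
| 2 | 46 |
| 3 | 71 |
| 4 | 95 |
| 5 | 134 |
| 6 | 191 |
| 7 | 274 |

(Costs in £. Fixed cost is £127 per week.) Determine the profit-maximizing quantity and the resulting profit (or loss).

y = 0 (shut down); profit = -£127

Compute π = P·y − TC at each output: y=0: -127; y=1: -133; y=2: -131; y=3: -135; y=4: -138; y=5: -156; y=6: -192; y=7: -254.
Profit is highest at y = 0. Equivalently, the lowest AVC in the table is 46/2 ≈ £23 at y = 2, and P = £21 falls below it — price never covers variable cost, so the firm shuts down and loses only its fixed cost.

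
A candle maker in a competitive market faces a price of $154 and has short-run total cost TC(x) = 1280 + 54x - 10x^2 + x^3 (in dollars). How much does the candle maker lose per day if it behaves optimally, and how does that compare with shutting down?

AVC = 54 - 10x + x^2; min AVC = $29 at x = 5. Since P = $154 ≥ min AVC, the firm produces.
MC = 54 - 20x + 3x^2. Setting P = MC and taking the root on the rising branch gives x* = 10.
TR = 154·10 = 1540. TC = 1280 + 540 = 1820. Profit = 1540 − 1820 = -$280.
That loss of $280 beats the $1280 the firm would lose by shutting down; producing recovers $1000 of fixed cost.

Profit = -$280 at x = 10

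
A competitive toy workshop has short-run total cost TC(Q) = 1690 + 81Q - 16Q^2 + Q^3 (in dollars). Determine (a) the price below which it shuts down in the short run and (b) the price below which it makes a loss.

AVC = 81 - 16Q + Q^2; minimized at Q = 8, giving min AVC = $17. That is the shutdown price.
ATC = 1690/Q + 81 - 16Q + Q^2. Setting dATC/dQ = −1690/Q^2 − 16 + 2Q = 0 gives Q = 13 (since 2·13^3 − 16·13^2 = 1690).
min ATC = 1690/13 + 81 − 16·13 + 13^2 = $172. That is the break-even price.
Between these two prices the firm operates at a loss; above $172 it earns a profit.

Shutdown price = $17; break-even price = $172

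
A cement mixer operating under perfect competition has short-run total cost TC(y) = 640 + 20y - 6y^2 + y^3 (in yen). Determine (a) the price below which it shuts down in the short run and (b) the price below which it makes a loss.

Shutdown price = ¥11; break-even price = ¥116

Shutdown price = min AVC. AVC = 20 - 6y + y^2, with vertex at y = 3 and minimum ¥11.
ATC = 640/y + 20 - 6y + y^2. Setting dATC/dy = −640/y^2 − 6 + 2y = 0 gives y = 8 (since 2·8^3 − 6·8^2 = 640).
min ATC = 640/8 + 20 − 6·8 + 8^2 = ¥116. That is the break-even price.
Between these two prices the firm operates at a loss; above ¥116 it earns a profit.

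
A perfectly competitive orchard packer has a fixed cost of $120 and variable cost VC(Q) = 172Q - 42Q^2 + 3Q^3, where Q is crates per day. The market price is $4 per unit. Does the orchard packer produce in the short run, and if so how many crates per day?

Shut down

Strip out fixed cost: VC = 172Q - 42Q^2 + 3Q^3. Then AVC = 172 - 42Q + 3Q^2 and MC = 172 - 84Q + 9Q^2.
The AVC parabola has its vertex at Q = 42/6 = 7, where AVC = 172 - 42·7 + 3·7^2 = $25.
With P < min AVC ($4 < $25), every unit sold adds to the loss.
Shutting down limits the loss to fixed cost, $120.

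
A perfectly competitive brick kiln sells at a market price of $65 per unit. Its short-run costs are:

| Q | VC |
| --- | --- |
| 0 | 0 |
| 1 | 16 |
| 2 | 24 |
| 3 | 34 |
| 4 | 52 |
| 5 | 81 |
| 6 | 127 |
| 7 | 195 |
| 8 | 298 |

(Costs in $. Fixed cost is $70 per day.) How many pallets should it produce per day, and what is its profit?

Tabulate TR − TC: Q=0: -70; Q=1: -21; Q=2: 36; Q=3: 91; Q=4: 138; Q=5: 174; Q=6: 193; Q=7: 190; Q=8: 152.
Profit is maximized at Q = 6. AVC there is 127/6 = $21.17 ≤ P, so producing beats shutting down (which would give -$70).

Q = 6; profit = $193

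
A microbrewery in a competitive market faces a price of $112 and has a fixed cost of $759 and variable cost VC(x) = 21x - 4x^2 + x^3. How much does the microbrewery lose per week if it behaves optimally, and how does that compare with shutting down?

AVC = 21 - 4x + x^2; min AVC = $17 at x = 2. Since P = $112 ≥ min AVC, the firm produces.
MC = 21 - 8x + 3x^2. Setting P = MC and taking the root on the rising branch gives x* = 7.
TR = 112·7 = 784. TC = 759 + 294 = 1053. Profit = 784 − 1053 = -$269.
By producing, the firm covers all variable cost plus $490 of fixed cost; shutting down would lose the full $759.

Profit = -$269 at x = 7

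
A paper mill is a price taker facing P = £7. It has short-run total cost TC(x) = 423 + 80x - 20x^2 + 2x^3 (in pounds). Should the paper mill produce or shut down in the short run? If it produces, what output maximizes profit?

Shut down

From TC, MC = TC'(x) = 80 - 40x + 6x^2 and AVC = VC/x = 80 - 20x + 2x^2.
The AVC parabola has its vertex at x = 20/4 = 5, where AVC = 80 - 20·5 + 2·5^2 = £30.
P = £7 lies below min AVC = £30; no output level covers variable cost.
Shutting down limits the loss to fixed cost, £423.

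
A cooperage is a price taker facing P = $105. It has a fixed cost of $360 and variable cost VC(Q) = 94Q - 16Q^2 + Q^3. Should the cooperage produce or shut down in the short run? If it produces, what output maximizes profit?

Produce at Q = 11

Strip out fixed cost: VC = 94Q - 16Q^2 + Q^3. Then AVC = 94 - 16Q + Q^2 and MC = 94 - 32Q + 3Q^2.
AVC is minimized where dAVC/dQ = -16 + 2Q = 0, at Q = 8; min AVC = 94 - 16·8 + 8^2 = $30.
Because $105 ≥ $30, revenue can cover variable cost; the firm operates.
Solving P = MC: -11 - 32Q + 3Q^2 = 0 ⇒ Q = -1/3 or 11. On the upward-sloping branch, Q* = 11.
Check: AVC at Q = 11 is $39 ≤ P, so revenue covers variable cost.
Profit = P·Q − TC = 105·11 − 789 = $366.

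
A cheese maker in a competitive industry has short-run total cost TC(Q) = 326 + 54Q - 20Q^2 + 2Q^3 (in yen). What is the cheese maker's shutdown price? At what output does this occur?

¥4 per unit, at Q = 5

The shutdown price is the minimum of AVC. VC = 54Q - 20Q^2 + 2Q^3, so AVC = 54 - 20Q + 2Q^2.
dAVC/dQ = -20 + 4Q = 0 gives Q = 5. min AVC = 54 - 20·5 + 2·5^2 = 4.
So the shutdown price is ¥4.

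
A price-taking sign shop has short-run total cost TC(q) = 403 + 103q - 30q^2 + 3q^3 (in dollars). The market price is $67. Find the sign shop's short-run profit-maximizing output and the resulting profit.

Profit = -$187 at q = 6

AVC = 103 - 30q + 3q^2; min AVC = $28 at q = 5. Since P = $67 ≥ min AVC, the firm produces.
MC = 103 - 60q + 9q^2. Setting P = MC and taking the root on the rising branch gives q* = 6.
TR = 67·6 = 402. TC = 403 + 186 = 589. Profit = 402 − 589 = -$187.
By producing, the firm covers all variable cost plus $216 of fixed cost; shutting down would lose the full $403.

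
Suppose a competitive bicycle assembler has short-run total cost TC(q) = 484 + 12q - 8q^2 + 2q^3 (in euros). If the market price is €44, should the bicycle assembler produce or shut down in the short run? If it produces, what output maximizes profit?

From TC, MC = TC'(q) = 12 - 16q + 6q^2 and AVC = VC/q = 12 - 8q + 2q^2.
AVC hits its minimum where MC = AVC, at q = 2, giving min AVC = 12 - 8·2 + 2·2^2 = €4.
P = €44 exceeds min AVC = €4, so the firm stays open.
Solving P = MC: -32 - 16q + 6q^2 = 0 ⇒ q = -4/3 or 4. On the upward-sloping branch, q* = 4.
Check: AVC at q = 4 is €12 ≤ P, so revenue covers variable cost.
Profit = P·q − TC = 44·4 − 532 = -€356, a loss, but smaller than the €484 fixed cost the firm would lose by shutting down.

Produce at q = 4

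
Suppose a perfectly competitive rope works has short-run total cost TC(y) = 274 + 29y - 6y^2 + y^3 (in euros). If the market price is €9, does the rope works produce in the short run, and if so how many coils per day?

Shut down

Strip out fixed cost: VC = 29y - 6y^2 + y^3. Then AVC = 29 - 6y + y^2 and MC = 29 - 12y + 3y^2.
AVC is minimized where dAVC/dy = -6 + 2y = 0, at y = 3; min AVC = 29 - 6·3 + 3^2 = €20.
With P < min AVC (€9 < €20), every unit sold adds to the loss.
The firm minimizes its loss by shutting down and losing only its fixed cost of €274.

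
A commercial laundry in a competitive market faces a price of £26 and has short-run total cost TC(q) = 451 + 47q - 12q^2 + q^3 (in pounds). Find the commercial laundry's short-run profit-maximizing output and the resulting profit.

Profit = -£353 at q = 7

AVC = 47 - 12q + q^2 has its minimum £11 at q = 6; price £26 clears that bar, so the firm operates.
MC = 47 - 24q + 3q^2. Setting P = MC and taking the root on the rising branch gives q* = 7.
TR = 26·7 = 182. TC = 451 + 84 = 535. Profit = 182 − 535 = -£353.
That loss of £353 beats the £451 the firm would lose by shutting down; producing recovers £98 of fixed cost.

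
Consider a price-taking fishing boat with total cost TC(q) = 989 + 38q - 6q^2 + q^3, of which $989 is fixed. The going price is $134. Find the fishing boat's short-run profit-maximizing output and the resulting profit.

AVC = 38 - 6q + q^2; min AVC = $29 at q = 3. Since P = $134 ≥ min AVC, the firm produces.
With MC = 38 - 12q + 3q^2, P = MC on the upward-sloping part at q* = 8.
TR = 134·8 = 1072. TC = 989 + 432 = 1421. Profit = 1072 − 1421 = -$349.
That loss of $349 beats the $989 the firm would lose by shutting down; producing recovers $640 of fixed cost.

Profit = -$349 at q = 8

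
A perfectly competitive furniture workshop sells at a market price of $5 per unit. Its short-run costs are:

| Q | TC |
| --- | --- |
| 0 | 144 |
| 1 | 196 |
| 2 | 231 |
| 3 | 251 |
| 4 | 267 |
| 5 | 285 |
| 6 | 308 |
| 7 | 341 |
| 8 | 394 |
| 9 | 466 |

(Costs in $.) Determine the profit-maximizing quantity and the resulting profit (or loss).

Tabulate TR − TC: Q=0: -144; Q=1: -191; Q=2: -221; Q=3: -236; Q=4: -247; Q=5: -260; Q=6: -278; Q=7: -306; Q=8: -354; Q=9: -421.
Profit is highest at Q = 0. Equivalently, the lowest AVC in the table is 164/6 ≈ $27.33 at Q = 6, and P = $5 falls below it — price never covers variable cost, so the firm shuts down and loses only its fixed cost.

Q = 0 (shut down); profit = -$144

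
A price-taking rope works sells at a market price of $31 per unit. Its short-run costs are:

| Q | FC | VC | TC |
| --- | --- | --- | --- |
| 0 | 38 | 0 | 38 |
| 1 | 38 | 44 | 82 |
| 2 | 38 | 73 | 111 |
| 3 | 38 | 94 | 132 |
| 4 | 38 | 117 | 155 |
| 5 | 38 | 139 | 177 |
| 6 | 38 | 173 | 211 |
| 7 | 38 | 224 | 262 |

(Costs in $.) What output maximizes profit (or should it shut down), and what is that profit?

Q = 5; profit = -$22

Compute π = P·Q − TC at each output: Q=0: -38; Q=1: -51; Q=2: -49; Q=3: -39; Q=4: -31; Q=5: -22; Q=6: -25; Q=7: -45.
Profit is maximized at Q = 5. AVC there is 139/5 = $27.80 ≤ P, so producing beats shutting down (which would give -$38).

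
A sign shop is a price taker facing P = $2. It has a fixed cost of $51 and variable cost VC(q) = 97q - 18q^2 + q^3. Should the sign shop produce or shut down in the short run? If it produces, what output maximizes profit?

Variable cost is VC = 97q - 18q^2 + q^3, so AVC = VC/q = 97 - 18q + q^2 and MC = dTC/dq = 97 - 36q + 3q^2.
The AVC parabola has its vertex at q = 18/2 = 9, where AVC = 97 - 18·9 + 9^2 = $16.
P = $2 lies below min AVC = $16; no output level covers variable cost.
Shutting down limits the loss to fixed cost, $51.

Shut down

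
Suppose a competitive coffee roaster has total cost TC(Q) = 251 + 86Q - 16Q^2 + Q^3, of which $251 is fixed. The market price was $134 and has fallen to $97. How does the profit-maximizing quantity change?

AVC = 86 - 16Q + Q^2, minimized at Q = 8 where min AVC = $22. MC = 86 - 32Q + 3Q^2.
At P = $134 ≥ min AVC, set P = MC on the rising branch: Q = 12.
At P = $97 ≥ min AVC, set P = MC: Q = 11. The firm stays open but cuts output.

Output falls from 12 to 11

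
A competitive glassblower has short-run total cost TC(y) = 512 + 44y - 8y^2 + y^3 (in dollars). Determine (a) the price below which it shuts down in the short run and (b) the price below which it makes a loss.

Shutdown price = $28; break-even price = $108

AVC = 44 - 8y + y^2; minimized at y = 4, giving min AVC = $28. That is the shutdown price.
ATC = 512/y + 44 - 8y + y^2. Setting dATC/dy = −512/y^2 − 8 + 2y = 0 gives y = 8 (since 2·8^3 − 8·8^2 = 512).
min ATC = 512/8 + 44 − 8·8 + 8^2 = $108. That is the break-even price.
Between these two prices the firm operates at a loss; above $108 it earns a profit.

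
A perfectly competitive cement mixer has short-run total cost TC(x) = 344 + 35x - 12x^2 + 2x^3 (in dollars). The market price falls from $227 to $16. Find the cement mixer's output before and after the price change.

MC = 35 - 24x + 6x^2; the shutdown threshold is min AVC = $17 (at x = 3).
At P = $227 ≥ min AVC, set P = MC on the rising branch: x = 8.
At P = $16 < min AVC = $17, price no longer covers variable cost at any output, so the firm shuts down: x = 0.

Output falls from 8 to 0 (the firm shuts down)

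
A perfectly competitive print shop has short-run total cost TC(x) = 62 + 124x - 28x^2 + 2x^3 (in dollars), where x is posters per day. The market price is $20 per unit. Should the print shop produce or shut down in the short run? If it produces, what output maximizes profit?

Shut down

From TC, MC = TC'(x) = 124 - 56x + 6x^2 and AVC = VC/x = 124 - 28x + 2x^2.
AVC is minimized where dAVC/dx = -28 + 4x = 0, at x = 7; min AVC = 124 - 28·7 + 2·7^2 = $26.
P = $20 lies below min AVC = $26; no output level covers variable cost.
The firm minimizes its loss by shutting down and losing only its fixed cost of $62.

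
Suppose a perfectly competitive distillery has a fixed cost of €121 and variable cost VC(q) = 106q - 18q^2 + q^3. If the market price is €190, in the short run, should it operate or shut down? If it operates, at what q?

Produce at q = 14

Strip out fixed cost: VC = 106q - 18q^2 + q^3. Then AVC = 106 - 18q + q^2 and MC = 106 - 36q + 3q^2.
The AVC parabola has its vertex at q = 18/2 = 9, where AVC = 106 - 18·9 + 9^2 = €25.
P = €190 exceeds min AVC = €25, so the firm stays open.
P = MC gives -84 - 36q + 3q^2 = 0, with roots -2 and 14. Take the larger (rising MC): q* = 14.
Check: AVC at q = 14 is €50 ≤ P, so revenue covers variable cost.
Profit = P·q − TC = 190·14 − 821 = €1839.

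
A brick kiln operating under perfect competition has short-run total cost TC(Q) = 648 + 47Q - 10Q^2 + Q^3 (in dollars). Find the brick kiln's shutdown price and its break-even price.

Shutdown price = $22; break-even price = $110

Shutdown price = min AVC. AVC = 47 - 10Q + Q^2, with vertex at Q = 5 and minimum $22.
ATC = 648/Q + 47 - 10Q + Q^2. Setting dATC/dQ = −648/Q^2 − 10 + 2Q = 0 gives Q = 9 (since 2·9^3 − 10·9^2 = 648).
min ATC = 648/9 + 47 − 10·9 + 9^2 = $110. That is the break-even price.
Between these two prices the firm operates at a loss; above $110 it earns a profit.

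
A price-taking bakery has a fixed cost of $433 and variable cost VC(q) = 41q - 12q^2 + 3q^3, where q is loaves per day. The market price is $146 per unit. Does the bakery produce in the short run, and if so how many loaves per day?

Produce at q = 5

From TC, MC = TC'(q) = 41 - 24q + 9q^2 and AVC = VC/q = 41 - 12q + 3q^2.
The AVC parabola has its vertex at q = 12/6 = 2, where AVC = 41 - 12·2 + 3·2^2 = $29.
Since P = $146 ≥ min AVC = $29, price covers variable cost and the firm should produce.
P = MC gives -105 - 24q + 9q^2 = 0, with roots -7/3 and 5. Take the larger (rising MC): q* = 5.
Check: AVC at q = 5 is $56 ≤ P, so revenue covers variable cost.
Profit = P·q − TC = 146·5 − 713 = $17.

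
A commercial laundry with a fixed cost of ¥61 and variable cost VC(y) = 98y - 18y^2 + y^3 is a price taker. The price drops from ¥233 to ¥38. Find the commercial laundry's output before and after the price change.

AVC = 98 - 18y + y^2, minimized at y = 9 where min AVC = ¥17. MC = 98 - 36y + 3y^2.
With P = ¥233 above the shutdown price, P = MC gives y = 15.
At P = ¥38 ≥ min AVC, set P = MC: y = 10. The firm stays open but cuts output.

Output falls from 15 to 10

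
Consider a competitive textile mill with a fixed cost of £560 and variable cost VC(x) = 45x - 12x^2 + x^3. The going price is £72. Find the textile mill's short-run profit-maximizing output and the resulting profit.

AVC = 45 - 12x + x^2 has its minimum £9 at x = 6; price £72 clears that bar, so the firm operates.
With MC = 45 - 24x + 3x^2, P = MC on the upward-sloping part at x* = 9.
TR = 72·9 = 648. TC = 560 + 162 = 722. Profit = 648 − 722 = -£74.
Shutting down would mean losing the fixed cost of £560, so operating at a loss of £74 is better by £486.

Profit = -£74 at x = 9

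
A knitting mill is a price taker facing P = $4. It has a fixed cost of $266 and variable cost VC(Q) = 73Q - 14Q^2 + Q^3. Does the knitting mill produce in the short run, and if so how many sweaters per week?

Shut down

From TC, MC = TC'(Q) = 73 - 28Q + 3Q^2 and AVC = VC/Q = 73 - 14Q + Q^2.
AVC hits its minimum where MC = AVC, at Q = 7, giving min AVC = 73 - 14·7 + 7^2 = $24.
Since P = $4 < min AVC = $24, price fails to cover variable cost at any output.
Shutting down limits the loss to fixed cost, $266.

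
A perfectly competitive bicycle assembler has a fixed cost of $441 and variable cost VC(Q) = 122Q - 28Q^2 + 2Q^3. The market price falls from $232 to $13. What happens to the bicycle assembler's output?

Output falls from 11 to 0 (the firm shuts down)

AVC = 122 - 28Q + 2Q^2, minimized at Q = 7 where min AVC = $24. MC = 122 - 56Q + 6Q^2.
With P = $232 above the shutdown price, P = MC gives Q = 11.
At P = $13 < min AVC = $24, price no longer covers variable cost at any output, so the firm shuts down: Q = 0.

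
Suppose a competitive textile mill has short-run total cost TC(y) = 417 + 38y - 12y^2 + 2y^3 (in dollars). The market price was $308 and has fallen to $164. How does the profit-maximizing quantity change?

Output falls from 9 to 7

MC = 38 - 24y + 6y^2; the shutdown threshold is min AVC = $20 (at y = 3).
With P = $308 above the shutdown price, P = MC gives y = 9.
At P = $164 ≥ min AVC, set P = MC: y = 7. The firm stays open but cuts output.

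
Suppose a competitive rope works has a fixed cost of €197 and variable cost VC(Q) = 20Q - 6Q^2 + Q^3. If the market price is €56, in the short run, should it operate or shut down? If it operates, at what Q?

Variable cost is VC = 20Q - 6Q^2 + Q^3, so AVC = VC/Q = 20 - 6Q + Q^2 and MC = dTC/dQ = 20 - 12Q + 3Q^2.
The AVC parabola has its vertex at Q = 6/2 = 3, where AVC = 20 - 6·3 + 3^2 = €11.
Since P = €56 ≥ min AVC = €11, price covers variable cost and the firm should produce.
Set P = MC: 56 = 20 - 12Q + 3Q^2 → -36 - 12Q + 3Q^2 = 0. The roots are Q = -2 and Q = 6; the profit-maximizing output is on the rising part of MC, so Q* = 6.
Check: AVC at Q = 6 is €20 ≤ P, so revenue covers variable cost.
Profit = P·Q − TC = 56·6 − 317 = €19.

Produce at Q = 6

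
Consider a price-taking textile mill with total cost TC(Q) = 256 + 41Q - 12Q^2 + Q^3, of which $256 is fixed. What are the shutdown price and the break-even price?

Shutdown price = $5; break-even price = $41

Shutdown price = min AVC. AVC = 41 - 12Q + Q^2, with vertex at Q = 6 and minimum $5.
ATC = 256/Q + 41 - 12Q + Q^2. Setting dATC/dQ = −256/Q^2 − 12 + 2Q = 0 gives Q = 8 (since 2·8^3 − 12·8^2 = 256).
min ATC = 256/8 + 41 − 12·8 + 8^2 = $41. That is the break-even price.
Between these two prices the firm operates at a loss; above $41 it earns a profit.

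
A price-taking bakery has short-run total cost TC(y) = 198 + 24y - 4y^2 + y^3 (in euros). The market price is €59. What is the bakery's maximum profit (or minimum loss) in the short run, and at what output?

Profit = -€48 at y = 5

AVC = 24 - 4y + y^2; min AVC = €20 at y = 2. Since P = €59 ≥ min AVC, the firm produces.
With MC = 24 - 8y + 3y^2, P = MC on the upward-sloping part at y* = 5.
TR = 59·5 = 295. TC = 198 + 145 = 343. Profit = 295 − 343 = -€48.
Shutting down would mean losing the fixed cost of €198, so operating at a loss of €48 is better by €150.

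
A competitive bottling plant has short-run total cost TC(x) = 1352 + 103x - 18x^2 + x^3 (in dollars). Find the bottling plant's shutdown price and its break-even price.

Shutdown price = $22; break-even price = $142

Shutdown price = min AVC. AVC = 103 - 18x + x^2, with vertex at x = 9 and minimum $22.
ATC = 1352/x + 103 - 18x + x^2. Setting dATC/dx = −1352/x^2 − 18 + 2x = 0 gives x = 13 (since 2·13^3 − 18·13^2 = 1352).
min ATC = 1352/13 + 103 − 18·13 + 13^2 = $142. That is the break-even price.
Between these two prices the firm operates at a loss; above $142 it earns a profit.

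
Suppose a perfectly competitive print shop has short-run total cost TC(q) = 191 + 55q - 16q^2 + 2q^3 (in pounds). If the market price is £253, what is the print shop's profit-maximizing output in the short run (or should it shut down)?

Variable cost is VC = 55q - 16q^2 + 2q^3, so AVC = VC/q = 55 - 16q + 2q^2 and MC = dTC/dq = 55 - 32q + 6q^2.
AVC hits its minimum where MC = AVC, at q = 4, giving min AVC = 55 - 16·4 + 2·4^2 = £23.
P = £253 exceeds min AVC = £23, so the firm stays open.
P = MC gives -198 - 32q + 6q^2 = 0, with roots -11/3 and 9. Take the larger (rising MC): q* = 9.
Check: AVC at q = 9 is £73 ≤ P, so revenue covers variable cost.
Profit = P·q − TC = 253·9 − 848 = £1429.

Produce at q = 9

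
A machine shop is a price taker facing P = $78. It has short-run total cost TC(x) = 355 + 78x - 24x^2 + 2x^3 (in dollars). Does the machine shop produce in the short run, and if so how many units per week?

From TC, MC = TC'(x) = 78 - 48x + 6x^2 and AVC = VC/x = 78 - 24x + 2x^2.
AVC is minimized where dAVC/dx = -24 + 4x = 0, at x = 6; min AVC = 78 - 24·6 + 2·6^2 = $6.
P = $78 exceeds min AVC = $6, so the firm stays open.
Solving P = MC: -48x + 6x^2 = 0 ⇒ x = 0 or 8. On the upward-sloping branch, x* = 8.
Check: AVC at x = 8 is $14 ≤ P, so revenue covers variable cost.
Profit = P·x − TC = 78·8 − 467 = $157.

Produce at x = 8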